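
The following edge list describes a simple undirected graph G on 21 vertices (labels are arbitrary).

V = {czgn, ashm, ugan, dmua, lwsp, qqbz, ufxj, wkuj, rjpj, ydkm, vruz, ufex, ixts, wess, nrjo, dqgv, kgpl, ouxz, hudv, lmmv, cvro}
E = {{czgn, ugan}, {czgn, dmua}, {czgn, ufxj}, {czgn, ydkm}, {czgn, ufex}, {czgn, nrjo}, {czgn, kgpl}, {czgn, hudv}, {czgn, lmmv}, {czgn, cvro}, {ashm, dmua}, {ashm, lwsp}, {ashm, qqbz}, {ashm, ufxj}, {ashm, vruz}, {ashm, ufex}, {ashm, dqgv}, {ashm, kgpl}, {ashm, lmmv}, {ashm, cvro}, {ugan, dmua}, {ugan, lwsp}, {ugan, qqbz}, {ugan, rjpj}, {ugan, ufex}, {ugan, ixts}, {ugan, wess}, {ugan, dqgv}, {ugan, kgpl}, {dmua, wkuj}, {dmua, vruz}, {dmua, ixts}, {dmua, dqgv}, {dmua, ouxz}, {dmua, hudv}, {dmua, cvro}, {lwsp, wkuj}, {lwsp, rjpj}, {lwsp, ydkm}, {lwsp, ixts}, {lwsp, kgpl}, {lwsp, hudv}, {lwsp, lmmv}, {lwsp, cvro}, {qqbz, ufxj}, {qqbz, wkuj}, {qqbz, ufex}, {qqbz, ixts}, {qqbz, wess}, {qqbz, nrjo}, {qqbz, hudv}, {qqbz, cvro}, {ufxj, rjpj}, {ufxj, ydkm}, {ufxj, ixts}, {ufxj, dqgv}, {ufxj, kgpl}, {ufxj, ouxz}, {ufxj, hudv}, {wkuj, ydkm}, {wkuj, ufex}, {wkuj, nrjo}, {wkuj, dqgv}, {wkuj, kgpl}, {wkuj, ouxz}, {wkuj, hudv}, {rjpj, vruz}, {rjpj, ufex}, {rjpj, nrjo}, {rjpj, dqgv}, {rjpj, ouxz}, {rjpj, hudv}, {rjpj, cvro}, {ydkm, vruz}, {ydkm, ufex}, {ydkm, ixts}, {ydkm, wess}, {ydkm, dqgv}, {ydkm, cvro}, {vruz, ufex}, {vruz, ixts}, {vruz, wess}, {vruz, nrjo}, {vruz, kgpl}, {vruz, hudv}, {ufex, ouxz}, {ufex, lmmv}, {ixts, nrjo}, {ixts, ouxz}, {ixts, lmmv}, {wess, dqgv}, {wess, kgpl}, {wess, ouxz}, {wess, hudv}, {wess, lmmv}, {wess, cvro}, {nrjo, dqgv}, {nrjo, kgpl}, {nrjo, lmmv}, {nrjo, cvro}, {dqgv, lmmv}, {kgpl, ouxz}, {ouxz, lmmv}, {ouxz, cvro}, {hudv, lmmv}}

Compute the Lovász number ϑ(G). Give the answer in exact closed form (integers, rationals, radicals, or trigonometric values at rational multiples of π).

6

deg(ouxz) = 10; N(ouxz) = {dmua, ufxj, wkuj, rjpj, ufex, ixts, wess, kgpl, lmmv, cvro}.
Vertex vruz has 10 neighbors: ashm, dmua, rjpj, ydkm, ufex, ixts, wess, nrjo, kgpl, hudv.
deg(ixts) = 10; N(ixts) = {ugan, dmua, lwsp, qqbz, ufxj, ydkm, vruz, nrjo, ouxz, lmmv}.
deg(dmua) = 10; N(dmua) = {czgn, ashm, ugan, wkuj, vruz, ixts, dqgv, ouxz, hudv, cvro}.
10-regular, N=21; Kneser K(7,2) on C(7,2)=21 vertices.
A has 3 distinct eigenvalues ≈ [10.0, 1.0, -4.0].
With N=21: ϑ(G) = 21·(-1*(-4))/(10−(-4)) = 6.
Numerically 6.00000.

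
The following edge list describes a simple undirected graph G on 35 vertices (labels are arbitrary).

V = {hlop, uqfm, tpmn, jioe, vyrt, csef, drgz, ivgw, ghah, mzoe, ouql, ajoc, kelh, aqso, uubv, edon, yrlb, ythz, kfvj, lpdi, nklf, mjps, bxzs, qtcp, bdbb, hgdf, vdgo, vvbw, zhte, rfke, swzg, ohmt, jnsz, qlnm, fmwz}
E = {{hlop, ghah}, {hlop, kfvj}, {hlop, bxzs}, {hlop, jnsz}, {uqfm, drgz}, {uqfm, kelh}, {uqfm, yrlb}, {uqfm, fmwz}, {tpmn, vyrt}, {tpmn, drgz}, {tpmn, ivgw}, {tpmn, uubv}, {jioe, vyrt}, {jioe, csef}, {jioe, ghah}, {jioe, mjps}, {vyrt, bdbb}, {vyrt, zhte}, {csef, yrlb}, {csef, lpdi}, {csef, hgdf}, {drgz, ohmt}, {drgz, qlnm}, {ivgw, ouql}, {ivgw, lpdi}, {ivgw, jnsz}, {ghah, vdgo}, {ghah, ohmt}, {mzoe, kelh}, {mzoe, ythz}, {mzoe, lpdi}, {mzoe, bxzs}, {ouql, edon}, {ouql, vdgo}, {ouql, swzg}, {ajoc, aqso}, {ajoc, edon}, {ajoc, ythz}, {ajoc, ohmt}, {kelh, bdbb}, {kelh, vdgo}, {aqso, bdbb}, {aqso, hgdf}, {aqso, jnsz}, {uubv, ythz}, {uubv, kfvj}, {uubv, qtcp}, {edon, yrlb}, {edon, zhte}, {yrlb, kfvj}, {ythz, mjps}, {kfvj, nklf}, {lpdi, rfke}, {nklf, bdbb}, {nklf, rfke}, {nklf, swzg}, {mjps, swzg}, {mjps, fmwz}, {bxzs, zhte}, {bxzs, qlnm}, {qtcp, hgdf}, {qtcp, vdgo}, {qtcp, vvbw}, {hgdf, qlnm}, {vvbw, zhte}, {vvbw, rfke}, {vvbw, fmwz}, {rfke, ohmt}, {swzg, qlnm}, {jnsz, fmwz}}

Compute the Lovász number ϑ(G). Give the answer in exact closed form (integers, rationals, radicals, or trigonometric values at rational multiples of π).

Vertex hgdf has 4 neighbors: csef, aqso, qtcp, qlnm.
Vertex kelh has 4 neighbors: uqfm, mzoe, bdbb, vdgo.
Vertex nklf has 4 neighbors: kfvj, bdbb, rfke, swzg.
Vertex ohmt has 4 neighbors: drgz, ghah, ajoc, rfke.
Regular of degree 4 on 35 vertices: this is K(7,3), the Kneser graph.
The 4 distinct eigenvalues: [4.0, 2.0, -1.0, -3.0].
Lovász (edge-transitive): ϑ = −35·(-3)/((4)−(-3)) = 15.
ϑ(G) ≈ 15.00000.

15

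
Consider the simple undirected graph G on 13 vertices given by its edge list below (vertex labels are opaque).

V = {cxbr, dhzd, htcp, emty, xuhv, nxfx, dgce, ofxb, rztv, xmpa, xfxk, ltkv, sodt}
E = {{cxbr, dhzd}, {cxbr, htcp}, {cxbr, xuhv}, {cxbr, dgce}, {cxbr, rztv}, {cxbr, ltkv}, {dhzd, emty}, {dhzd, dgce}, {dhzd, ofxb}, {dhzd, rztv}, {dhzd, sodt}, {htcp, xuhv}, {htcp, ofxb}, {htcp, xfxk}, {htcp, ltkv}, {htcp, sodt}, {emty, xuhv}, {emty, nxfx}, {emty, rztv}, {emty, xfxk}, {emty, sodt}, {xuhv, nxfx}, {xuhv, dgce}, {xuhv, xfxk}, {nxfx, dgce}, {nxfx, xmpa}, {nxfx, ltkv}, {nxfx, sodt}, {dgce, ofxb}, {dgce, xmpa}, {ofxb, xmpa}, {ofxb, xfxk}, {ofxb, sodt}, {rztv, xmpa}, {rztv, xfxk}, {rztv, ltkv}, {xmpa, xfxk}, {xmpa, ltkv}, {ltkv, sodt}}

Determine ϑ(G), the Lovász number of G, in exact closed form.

deg(rztv) = 6; N(rztv) = {cxbr, dhzd, emty, xmpa, xfxk, ltkv}.
Vertex sodt has 6 neighbors: dhzd, htcp, emty, nxfx, ofxb, ltkv.
Vertex cxbr has 6 neighbors: dhzd, htcp, xuhv, dgce, rztv, ltkv.
Vertex emty has 6 neighbors: dhzd, xuhv, nxfx, rztv, xfxk, sodt.
deg(v) = 6 for all v (|V|=13); Paley(13): SR with (k,λ,μ)=(6,2,3).
spec(A) ≈ [6.0, 1.3028, -2.3028] (distinct, 4 d.p.).
With N=13: ϑ(G) = 13·(-(-sqrt(13)/2 - 1/2))/(6−(-sqrt(13)/2 - 1/2)) = sqrt(13).
Numerically 3.6056.

sqrt(13)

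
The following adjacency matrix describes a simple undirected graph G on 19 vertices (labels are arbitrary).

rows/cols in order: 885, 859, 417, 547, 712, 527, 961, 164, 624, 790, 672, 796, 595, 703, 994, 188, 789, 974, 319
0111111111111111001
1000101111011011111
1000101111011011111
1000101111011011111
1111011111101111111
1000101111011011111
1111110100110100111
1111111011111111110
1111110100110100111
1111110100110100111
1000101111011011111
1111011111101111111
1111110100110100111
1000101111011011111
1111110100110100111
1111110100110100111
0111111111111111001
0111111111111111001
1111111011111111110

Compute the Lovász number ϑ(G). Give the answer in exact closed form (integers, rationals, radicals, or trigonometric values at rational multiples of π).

N(961) = {885, 859, 417, 547, 712, 527, 164, 672, 796, 703, 789, 974, 319}, |N(961)| = 13.
deg(164) = 17; N(164) = {885, 859, 417, 547, 712, 527, 961, 624, 790, 672, 796, 595, 703, 994, 188, 789, 974}.
Vertex 974 has 16 neighbors: 859, 417, 547, 712, 527, 961, 164, 624, 790, 672, 796, 595, 703, 994, 188, 319.
deg(790) = 13; N(790) = {885, 859, 417, 547, 712, 527, 164, 672, 796, 703, 789, 974, 319}.
5 parts of sizes [6, 6, 3, 2, 2]; α(G) = 6 = ϑ (perfect).
≈ 6.000000000 (to 9 d.p.).
6 ≤ 6 ≤ 6: collapsed.

6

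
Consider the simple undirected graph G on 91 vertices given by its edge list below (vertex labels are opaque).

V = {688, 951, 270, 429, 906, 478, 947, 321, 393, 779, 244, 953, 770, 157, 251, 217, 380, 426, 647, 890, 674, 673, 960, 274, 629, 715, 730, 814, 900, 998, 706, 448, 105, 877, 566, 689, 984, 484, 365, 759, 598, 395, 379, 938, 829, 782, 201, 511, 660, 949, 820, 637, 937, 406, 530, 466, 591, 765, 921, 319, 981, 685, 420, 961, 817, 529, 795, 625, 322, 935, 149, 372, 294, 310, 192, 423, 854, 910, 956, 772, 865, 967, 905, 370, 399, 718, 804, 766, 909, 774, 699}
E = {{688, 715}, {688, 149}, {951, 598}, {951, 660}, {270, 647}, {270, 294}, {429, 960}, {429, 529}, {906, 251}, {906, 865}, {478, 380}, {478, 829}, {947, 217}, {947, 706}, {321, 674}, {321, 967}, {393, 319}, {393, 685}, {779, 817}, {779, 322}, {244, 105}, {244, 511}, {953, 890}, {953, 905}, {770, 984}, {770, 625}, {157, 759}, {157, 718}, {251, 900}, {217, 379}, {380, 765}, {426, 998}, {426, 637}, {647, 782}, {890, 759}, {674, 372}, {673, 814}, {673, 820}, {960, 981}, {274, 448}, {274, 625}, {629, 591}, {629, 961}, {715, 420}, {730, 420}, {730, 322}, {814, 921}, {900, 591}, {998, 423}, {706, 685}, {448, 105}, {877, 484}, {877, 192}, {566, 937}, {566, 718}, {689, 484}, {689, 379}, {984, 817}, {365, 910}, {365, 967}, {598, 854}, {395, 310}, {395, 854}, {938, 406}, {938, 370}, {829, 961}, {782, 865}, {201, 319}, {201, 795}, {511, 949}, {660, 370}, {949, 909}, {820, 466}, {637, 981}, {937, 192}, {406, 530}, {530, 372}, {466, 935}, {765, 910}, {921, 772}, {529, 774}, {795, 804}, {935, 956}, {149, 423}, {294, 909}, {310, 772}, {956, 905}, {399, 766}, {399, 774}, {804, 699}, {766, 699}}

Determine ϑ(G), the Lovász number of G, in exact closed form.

91*cos(pi/91)/(cos(pi/91) + 1)

Vertex 321 has 2 neighbors: 674, 967.
deg(149) = 2; N(149) = {688, 423}.
N(937) = {566, 192}, |N(937)| = 2.
Vertex 429 has 2 neighbors: 960, 529.
deg(v) = 2 for all v (|V|=91); the odd cycle C_{91}.
Distinct eigenvalues (to 5 d.p.): [2.0, 1.99523, 1.98096, 1.95725, 1.92421, 1.882, 1.83082, 1.77091, 1.70257, 1.62611, 1.54191, 1.45035, 1.35189, 1.24698, 1.13613, 1.01987, 0.89874, 0.77333, 0.64424, 0.51208, 0.37748, 0.24107, 0.10352, -0.03452, -0.1724, -0.30946, -0.44504, -0.5785, -0.70921, -0.83654, -0.95987, -1.07864, -1.19226, -1.30021, -1.40196, -1.49702, -1.58495, -1.66533, -1.73778, -1.80194, -1.85751, -1.90424, -1.94188, -1.97028, -1.98928, -1.99881].
Lovász (edge-transitive): ϑ = −91·(-2*cos(pi/91))/((2)−(-2*cos(pi/91))) = 91*cos(pi/91)/(cos(pi/91) + 1).
= 45.486440… (decimal).
45 ≤ 91*cos(pi/91)/(cos(pi/91) + 1) ≤ 46: both strict.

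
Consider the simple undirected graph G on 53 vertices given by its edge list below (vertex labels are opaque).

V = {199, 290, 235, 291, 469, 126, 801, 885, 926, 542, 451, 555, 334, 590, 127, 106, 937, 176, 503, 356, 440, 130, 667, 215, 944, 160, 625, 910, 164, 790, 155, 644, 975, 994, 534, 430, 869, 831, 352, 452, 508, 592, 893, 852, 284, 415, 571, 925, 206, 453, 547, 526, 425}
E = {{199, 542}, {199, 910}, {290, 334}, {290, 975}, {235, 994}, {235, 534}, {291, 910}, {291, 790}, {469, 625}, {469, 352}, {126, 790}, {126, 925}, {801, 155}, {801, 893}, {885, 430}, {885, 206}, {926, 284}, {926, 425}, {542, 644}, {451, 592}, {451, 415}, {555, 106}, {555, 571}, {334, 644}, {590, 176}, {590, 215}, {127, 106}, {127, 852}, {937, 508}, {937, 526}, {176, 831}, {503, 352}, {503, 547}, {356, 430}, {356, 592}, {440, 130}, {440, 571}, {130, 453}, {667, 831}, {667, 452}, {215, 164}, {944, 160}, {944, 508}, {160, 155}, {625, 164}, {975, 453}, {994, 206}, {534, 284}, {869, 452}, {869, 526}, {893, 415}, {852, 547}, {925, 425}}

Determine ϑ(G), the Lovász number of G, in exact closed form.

53*cos(pi/53)/(cos(pi/53) + 1)

Vertex 206 has 2 neighbors: 885, 994.
Vertex 508 has 2 neighbors: 937, 944.
Vertex 453 has 2 neighbors: 130, 975.
N(885) = {430, 206}, |N(885)| = 2.
53-vertex 2-regular graph: connected 2-regular on 53 ⇒ C_{53}.
spec(A) ≈ [2.0, 1.98596, 1.94405, 1.87484, 1.77931, 1.65881, 1.51502, 1.34997, 1.16596, 0.96558, 0.75166, 0.52717, 0.29529, 0.05927, -0.17759, -0.41196, -0.64054, -0.86013, -1.06765, -1.26018, -1.43501, -1.58971, -1.72209, -1.83029, -1.9128, -1.96846, -1.99649] (distinct, 5 d.p.).
λ_max=2, λ_min=-2*cos(pi/53); ϑ = −53·λ_min/(λ_max−λ_min) = 53*cos(pi/53)/(cos(pi/53) + 1).
≈ 26.476709 (to 6 d.p.).
Sandwich: α(G)=26 ≤ ϑ(G)=53*cos(pi/53)/(cos(pi/53) + 1) ≤ χ(Ḡ)=27 (both strict).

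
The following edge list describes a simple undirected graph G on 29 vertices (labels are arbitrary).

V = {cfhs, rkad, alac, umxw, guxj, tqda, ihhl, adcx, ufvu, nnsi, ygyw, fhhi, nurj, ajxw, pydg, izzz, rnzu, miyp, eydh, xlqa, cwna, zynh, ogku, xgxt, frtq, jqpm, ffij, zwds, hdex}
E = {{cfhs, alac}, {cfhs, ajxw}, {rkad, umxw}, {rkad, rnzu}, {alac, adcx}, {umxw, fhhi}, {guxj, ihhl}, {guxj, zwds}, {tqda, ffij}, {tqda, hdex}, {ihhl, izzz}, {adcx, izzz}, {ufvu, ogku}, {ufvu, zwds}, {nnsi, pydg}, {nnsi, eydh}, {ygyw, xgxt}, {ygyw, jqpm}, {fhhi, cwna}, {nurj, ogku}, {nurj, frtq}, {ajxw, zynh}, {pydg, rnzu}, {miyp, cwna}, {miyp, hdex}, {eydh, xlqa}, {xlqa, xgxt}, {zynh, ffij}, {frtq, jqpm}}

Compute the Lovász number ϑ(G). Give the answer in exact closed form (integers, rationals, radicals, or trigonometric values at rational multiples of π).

N(jqpm) = {ygyw, frtq}, |N(jqpm)| = 2.
Vertex guxj has 2 neighbors: ihhl, zwds.
Vertex rkad has 2 neighbors: umxw, rnzu.
Vertex izzz has 2 neighbors: ihhl, adcx.
2-regular, N=29; a single 29-cycle (edge-transitive).
A has 15 distinct eigenvalues ≈ [2.0, 1.953241, 1.815151, 1.592186, 1.294773, 0.936817, 0.535057, 0.108278, -0.323564, -0.740276, -1.122374, -1.451991, -1.713714, -1.895306, -1.988276].
ϑ = −N·λ_min/(λ_max−λ_min) = −29·(-2*cos(pi/29))/(2−(-2*cos(pi/29))) = 29*cos(pi/29)/(cos(pi/29) + 1).
= 14.457375… (decimal).
Lovász sandwich 14 ≤ 29*cos(pi/29)/(cos(pi/29) + 1) ≤ 15: both strict.

29*cos(pi/29)/(cos(pi/29) + 1)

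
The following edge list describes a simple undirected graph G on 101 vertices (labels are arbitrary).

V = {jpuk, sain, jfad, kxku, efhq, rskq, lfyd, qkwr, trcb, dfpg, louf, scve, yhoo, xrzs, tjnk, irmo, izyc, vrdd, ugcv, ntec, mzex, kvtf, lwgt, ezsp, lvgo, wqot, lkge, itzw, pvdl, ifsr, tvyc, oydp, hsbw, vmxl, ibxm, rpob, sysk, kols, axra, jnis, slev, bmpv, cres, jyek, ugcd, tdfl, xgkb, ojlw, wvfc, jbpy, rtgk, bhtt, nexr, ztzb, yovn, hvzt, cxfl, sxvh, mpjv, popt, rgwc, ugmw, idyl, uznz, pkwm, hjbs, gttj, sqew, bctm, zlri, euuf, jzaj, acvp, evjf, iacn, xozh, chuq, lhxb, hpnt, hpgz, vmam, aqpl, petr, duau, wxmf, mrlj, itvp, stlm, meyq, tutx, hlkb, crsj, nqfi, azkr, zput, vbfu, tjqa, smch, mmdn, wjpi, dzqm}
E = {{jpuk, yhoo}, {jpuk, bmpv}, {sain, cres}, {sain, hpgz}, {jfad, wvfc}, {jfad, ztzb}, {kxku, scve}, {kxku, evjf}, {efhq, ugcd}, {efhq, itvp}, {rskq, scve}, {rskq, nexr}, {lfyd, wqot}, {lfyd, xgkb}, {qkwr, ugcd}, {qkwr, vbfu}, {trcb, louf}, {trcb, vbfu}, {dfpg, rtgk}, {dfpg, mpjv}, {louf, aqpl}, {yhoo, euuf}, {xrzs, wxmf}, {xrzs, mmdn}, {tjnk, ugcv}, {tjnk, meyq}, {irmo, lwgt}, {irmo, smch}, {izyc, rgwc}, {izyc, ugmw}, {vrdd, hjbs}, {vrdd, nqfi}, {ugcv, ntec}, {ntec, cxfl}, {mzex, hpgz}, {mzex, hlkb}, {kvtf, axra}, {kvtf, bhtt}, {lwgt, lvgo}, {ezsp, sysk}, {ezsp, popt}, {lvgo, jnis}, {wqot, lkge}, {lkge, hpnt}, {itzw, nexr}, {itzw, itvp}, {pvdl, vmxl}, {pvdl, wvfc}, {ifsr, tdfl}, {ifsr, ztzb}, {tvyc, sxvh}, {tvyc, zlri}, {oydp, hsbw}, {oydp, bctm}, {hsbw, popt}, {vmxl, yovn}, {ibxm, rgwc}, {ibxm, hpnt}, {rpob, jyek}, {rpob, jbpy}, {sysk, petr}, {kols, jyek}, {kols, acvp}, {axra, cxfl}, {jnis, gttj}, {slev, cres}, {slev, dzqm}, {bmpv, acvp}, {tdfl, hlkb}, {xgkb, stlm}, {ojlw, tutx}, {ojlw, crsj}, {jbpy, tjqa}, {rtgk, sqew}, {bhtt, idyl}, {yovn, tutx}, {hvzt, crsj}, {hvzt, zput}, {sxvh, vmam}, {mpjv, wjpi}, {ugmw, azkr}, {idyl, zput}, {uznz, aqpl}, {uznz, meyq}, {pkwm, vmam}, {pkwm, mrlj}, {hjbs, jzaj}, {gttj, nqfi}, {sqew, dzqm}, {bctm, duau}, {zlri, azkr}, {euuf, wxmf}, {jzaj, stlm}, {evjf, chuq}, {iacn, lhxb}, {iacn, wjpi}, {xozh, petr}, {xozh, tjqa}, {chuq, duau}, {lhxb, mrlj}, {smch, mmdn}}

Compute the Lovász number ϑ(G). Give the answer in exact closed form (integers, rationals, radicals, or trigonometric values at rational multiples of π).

101*cos(pi/101)/(cos(pi/101) + 1)

N(pvdl) = {vmxl, wvfc}, |N(pvdl)| = 2.
N(lvgo) = {lwgt, jnis}, |N(lvgo)| = 2.
Vertex tjnk has 2 neighbors: ugcv, meyq.
N(jyek) = {rpob, kols}, |N(jyek)| = 2.
deg(v) = 2 for all v (|V|=101); the odd cycle C_{101}.
A has 51 distinct eigenvalues ≈ [2.0, 1.996131, 1.98454, 1.96527, 1.938398, 1.904026, 1.862288, 1.813345, 1.757387, 1.694629, 1.625316, 1.549714, 1.468117, 1.38084, 1.288221, 1.190618, 1.088408, 0.981988, 0.871769, 0.758177, 0.641652, 0.522644, 0.401614, 0.279031, 0.155368, 0.031104, -0.093281, -0.217304, -0.340487, -0.462353, -0.582429, -0.700253, -0.815367, -0.927327, -1.035699, -1.140065, -1.240019, -1.335176, -1.425168, -1.509646, -1.588283, -1.660776, -1.726843, -1.78623, -1.838706, -1.884069, -1.922142, -1.952779, -1.975861, -1.991299, -1.999033].
Lovász: ϑ = −101(-2*cos(pi/101))/(2+-(-1)*2*cos(pi/101)) = 101*cos(pi/101)/(cos(pi/101) + 1).
Numerically 50.4877832.
Sandwich: α(G)=50 ≤ ϑ(G)=101*cos(pi/101)/(cos(pi/101) + 1) ≤ χ(Ḡ)=51 (both strict).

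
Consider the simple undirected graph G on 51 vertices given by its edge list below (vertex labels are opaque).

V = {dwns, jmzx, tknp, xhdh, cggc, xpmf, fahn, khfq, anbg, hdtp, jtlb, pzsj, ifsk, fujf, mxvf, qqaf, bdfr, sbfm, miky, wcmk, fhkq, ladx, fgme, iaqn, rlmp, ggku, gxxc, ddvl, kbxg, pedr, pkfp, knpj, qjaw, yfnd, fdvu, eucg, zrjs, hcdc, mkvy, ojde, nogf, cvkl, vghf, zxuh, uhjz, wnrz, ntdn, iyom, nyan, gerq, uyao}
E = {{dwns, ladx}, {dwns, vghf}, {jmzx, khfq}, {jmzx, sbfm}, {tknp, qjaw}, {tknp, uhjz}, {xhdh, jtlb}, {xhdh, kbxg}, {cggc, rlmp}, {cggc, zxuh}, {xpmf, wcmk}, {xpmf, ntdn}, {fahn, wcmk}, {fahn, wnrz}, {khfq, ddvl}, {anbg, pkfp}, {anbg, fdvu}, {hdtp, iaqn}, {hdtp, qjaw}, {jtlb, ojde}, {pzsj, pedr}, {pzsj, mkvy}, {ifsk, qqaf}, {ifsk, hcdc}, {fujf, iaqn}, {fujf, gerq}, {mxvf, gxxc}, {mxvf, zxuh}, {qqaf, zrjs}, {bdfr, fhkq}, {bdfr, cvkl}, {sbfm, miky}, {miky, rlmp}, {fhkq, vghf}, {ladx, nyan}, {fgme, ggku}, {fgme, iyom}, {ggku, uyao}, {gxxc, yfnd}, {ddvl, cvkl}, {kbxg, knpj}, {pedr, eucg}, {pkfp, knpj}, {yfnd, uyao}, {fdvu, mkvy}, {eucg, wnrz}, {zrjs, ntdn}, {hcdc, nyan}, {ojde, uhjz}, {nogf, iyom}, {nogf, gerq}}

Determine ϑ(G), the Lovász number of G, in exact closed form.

deg(gxxc) = 2; N(gxxc) = {mxvf, yfnd}.
N(miky) = {sbfm, rlmp}, |N(miky)| = 2.
deg(fujf) = 2; N(fujf) = {iaqn, gerq}.
N(ojde) = {jtlb, uhjz}, |N(ojde)| = 2.
Every vertex has degree 2 (N=51); this is C_{51}, the 51-cycle.
The 26 distinct eigenvalues: [2.0, 1.98484, 1.93959, 1.86494, 1.76202, 1.63239, 1.47802, 1.30124, 1.10473, 0.89148, 0.66471, 0.42787, 0.18454, -0.06159, -0.30678, -0.54733, -0.77957, -1.0, -1.20527, -1.39227, -1.55816, -1.70043, -1.81693, -1.90588, -1.96595, -1.99621].
Lovász (edge-transitive): ϑ = −51·(-2*cos(pi/51))/((2)−(-2*cos(pi/51))) = 51*cos(pi/51)/(cos(pi/51) + 1).
Numerically 25.4758.
Check 25 ≤ 51*cos(pi/51)/(cos(pi/51) + 1) ≤ 26: both strict.

51*cos(pi/51)/(cos(pi/51) + 1)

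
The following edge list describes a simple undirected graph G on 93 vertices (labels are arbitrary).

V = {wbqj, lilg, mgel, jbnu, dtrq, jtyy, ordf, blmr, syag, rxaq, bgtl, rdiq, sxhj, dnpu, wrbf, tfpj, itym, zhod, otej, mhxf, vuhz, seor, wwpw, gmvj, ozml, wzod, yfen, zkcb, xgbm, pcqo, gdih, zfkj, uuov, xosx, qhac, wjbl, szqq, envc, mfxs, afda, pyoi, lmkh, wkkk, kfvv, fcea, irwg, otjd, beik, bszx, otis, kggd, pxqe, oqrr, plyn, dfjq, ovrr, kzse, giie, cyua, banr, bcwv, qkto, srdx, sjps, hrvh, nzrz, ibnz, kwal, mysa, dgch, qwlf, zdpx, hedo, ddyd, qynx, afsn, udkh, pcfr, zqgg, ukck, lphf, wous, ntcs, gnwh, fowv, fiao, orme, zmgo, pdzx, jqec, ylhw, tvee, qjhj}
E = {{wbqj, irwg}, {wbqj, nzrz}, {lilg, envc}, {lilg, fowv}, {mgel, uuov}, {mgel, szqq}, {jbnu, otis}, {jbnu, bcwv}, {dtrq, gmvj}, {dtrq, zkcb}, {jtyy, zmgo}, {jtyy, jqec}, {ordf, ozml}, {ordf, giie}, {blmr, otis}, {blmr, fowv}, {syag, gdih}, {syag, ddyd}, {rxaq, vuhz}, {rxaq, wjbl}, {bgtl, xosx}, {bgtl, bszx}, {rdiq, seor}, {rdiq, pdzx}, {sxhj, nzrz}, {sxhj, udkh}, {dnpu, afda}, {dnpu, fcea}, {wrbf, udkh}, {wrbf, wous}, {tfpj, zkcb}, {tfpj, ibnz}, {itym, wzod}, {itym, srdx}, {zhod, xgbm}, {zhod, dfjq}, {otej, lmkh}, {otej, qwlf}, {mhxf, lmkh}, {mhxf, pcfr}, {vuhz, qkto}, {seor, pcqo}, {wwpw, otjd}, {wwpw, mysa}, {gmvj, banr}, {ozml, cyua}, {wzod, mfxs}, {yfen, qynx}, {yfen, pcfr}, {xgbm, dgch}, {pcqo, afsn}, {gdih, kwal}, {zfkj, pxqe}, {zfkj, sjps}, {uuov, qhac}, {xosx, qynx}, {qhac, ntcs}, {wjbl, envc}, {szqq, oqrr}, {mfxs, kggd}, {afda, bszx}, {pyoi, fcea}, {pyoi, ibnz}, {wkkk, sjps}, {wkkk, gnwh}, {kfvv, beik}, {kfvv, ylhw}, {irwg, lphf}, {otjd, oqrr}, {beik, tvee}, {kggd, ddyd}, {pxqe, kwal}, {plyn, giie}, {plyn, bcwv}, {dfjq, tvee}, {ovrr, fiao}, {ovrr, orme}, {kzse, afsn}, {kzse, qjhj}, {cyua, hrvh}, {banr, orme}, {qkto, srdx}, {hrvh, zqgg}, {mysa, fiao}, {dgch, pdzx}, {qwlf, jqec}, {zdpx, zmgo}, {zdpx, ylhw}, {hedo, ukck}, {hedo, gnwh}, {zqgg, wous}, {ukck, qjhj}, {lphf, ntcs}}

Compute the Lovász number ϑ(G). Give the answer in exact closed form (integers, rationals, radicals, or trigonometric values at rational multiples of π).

Vertex kwal has 2 neighbors: gdih, pxqe.
Vertex cyua has 2 neighbors: ozml, hrvh.
N(syag) = {gdih, ddyd}, |N(syag)| = 2.
N(wkkk) = {sjps, gnwh}, |N(wkkk)| = 2.
2-regular, N=93; this is C_{93}, the 93-cycle.
Distinct eigenvalues (to 5 d.p.): [2.0, 1.99544, 1.98177, 1.95906, 1.92741, 1.88697, 1.83792, 1.78048, 1.71491, 1.64153, 1.56065, 1.47265, 1.37793, 1.27693, 1.1701, 1.05793, 0.94093, 0.81964, 0.69461, 0.56641, 0.43563, 0.30286, 0.1687, 0.03378, -0.1013, -0.23591, -0.36945, -0.50131, -0.63087, -0.75756, -0.88079, -1.0, -1.11465, -1.22421, -1.32819, -1.42611, -1.51752, -1.602, -1.67918, -1.74869, -1.81023, -1.86351, -1.90828, -1.94434, -1.97154, -1.98974, -1.99886].
λ_max=2, λ_min=-2*cos(pi/93); ϑ = −93·λ_min/(λ_max−λ_min) = 93*cos(pi/93)/(cos(pi/93) + 1).
= 46.48673188… (decimal).
46 ≤ 93*cos(pi/93)/(cos(pi/93) + 1) ≤ 47: both strict.

93*cos(pi/93)/(cos(pi/93) + 1)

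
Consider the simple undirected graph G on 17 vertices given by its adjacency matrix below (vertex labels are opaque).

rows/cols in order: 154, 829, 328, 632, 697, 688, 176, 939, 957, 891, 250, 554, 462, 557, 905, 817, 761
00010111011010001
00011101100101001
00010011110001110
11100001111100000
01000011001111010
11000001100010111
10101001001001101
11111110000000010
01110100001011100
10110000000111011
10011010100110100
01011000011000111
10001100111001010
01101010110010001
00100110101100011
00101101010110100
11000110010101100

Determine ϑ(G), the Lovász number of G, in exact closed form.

deg(328) = 8; N(328) = {632, 176, 939, 957, 891, 557, 905, 817}.
Vertex 697 has 8 neighbors: 829, 176, 939, 250, 554, 462, 557, 817.
N(688) = {154, 829, 939, 957, 462, 905, 817, 761}, |N(688)| = 8.
Vertex 176 has 8 neighbors: 154, 328, 697, 939, 250, 557, 905, 761.
17-vertex 8-regular graph: SR(17,8,3,4) — a Paley graph.
Distinct eigenvalues (to 5 d.p.): [8.0, 1.56155, -2.56155].
−17·(-sqrt(17)/2 - 1/2) / ((8)−(-sqrt(17)/2 - 1/2)) = sqrt(17) = ϑ(G).
≈ 4.1231 (to 4 d.p.).

sqrt(17)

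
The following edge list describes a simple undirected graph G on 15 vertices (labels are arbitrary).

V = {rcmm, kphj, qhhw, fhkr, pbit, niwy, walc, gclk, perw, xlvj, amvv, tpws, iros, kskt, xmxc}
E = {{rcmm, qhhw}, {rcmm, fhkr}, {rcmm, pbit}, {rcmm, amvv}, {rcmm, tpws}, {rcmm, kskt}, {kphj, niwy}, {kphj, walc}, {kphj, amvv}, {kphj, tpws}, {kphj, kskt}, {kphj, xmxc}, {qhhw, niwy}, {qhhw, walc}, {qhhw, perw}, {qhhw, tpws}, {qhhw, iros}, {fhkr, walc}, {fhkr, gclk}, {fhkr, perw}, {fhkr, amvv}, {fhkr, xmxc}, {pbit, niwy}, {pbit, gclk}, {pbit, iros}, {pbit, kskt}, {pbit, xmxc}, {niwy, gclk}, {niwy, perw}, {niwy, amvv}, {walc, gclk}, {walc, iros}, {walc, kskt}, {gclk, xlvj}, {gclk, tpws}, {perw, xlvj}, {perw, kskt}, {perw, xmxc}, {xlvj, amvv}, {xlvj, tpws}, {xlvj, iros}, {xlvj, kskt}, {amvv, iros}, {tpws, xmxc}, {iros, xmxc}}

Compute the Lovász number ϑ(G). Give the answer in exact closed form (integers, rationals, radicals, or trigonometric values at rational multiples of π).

N(xlvj) = {gclk, perw, amvv, tpws, iros, kskt}, |N(xlvj)| = 6.
deg(tpws) = 6; N(tpws) = {rcmm, kphj, qhhw, gclk, xlvj, xmxc}.
deg(kphj) = 6; N(kphj) = {niwy, walc, amvv, tpws, kskt, xmxc}.
Vertex kskt has 6 neighbors: rcmm, kphj, pbit, walc, perw, xlvj.
6-regular, N=15; this is K(6,2), the Kneser graph.
spec(A) ≈ [6.0, 1.0, -3.0] (distinct, 4 d.p.).
λ_max=6, λ_min=-3; ϑ = −15·λ_min/(λ_max−λ_min) = 5.
Numerically 5.000000.

5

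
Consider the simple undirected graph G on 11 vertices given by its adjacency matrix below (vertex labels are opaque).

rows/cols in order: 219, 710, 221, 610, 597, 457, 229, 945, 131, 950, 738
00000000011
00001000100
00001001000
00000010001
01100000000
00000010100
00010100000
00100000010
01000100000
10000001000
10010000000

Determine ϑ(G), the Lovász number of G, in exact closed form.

Vertex 945 has 2 neighbors: 221, 950.
deg(950) = 2; N(950) = {219, 945}.
deg(229) = 2; N(229) = {610, 457}.
N(738) = {219, 610}, |N(738)| = 2.
deg(v) = 2 for all v (|V|=11); this is C_{11}, the 11-cycle.
Distinct eigenvalues (to 4 d.p.): [2.0, 1.6825, 0.8308, -0.2846, -1.3097, -1.919].
With N=11: ϑ(G) = 11·(-(-1)*2*cos(pi/11))/(2−(-2*cos(pi/11))) = 11*cos(pi/11)/(cos(pi/11) + 1).
≈ 5.386303 (to 6 d.p.).
Check 5 ≤ 11*cos(pi/11)/(cos(pi/11) + 1) ≤ 6: both strict.

11*cos(pi/11)/(cos(pi/11) + 1)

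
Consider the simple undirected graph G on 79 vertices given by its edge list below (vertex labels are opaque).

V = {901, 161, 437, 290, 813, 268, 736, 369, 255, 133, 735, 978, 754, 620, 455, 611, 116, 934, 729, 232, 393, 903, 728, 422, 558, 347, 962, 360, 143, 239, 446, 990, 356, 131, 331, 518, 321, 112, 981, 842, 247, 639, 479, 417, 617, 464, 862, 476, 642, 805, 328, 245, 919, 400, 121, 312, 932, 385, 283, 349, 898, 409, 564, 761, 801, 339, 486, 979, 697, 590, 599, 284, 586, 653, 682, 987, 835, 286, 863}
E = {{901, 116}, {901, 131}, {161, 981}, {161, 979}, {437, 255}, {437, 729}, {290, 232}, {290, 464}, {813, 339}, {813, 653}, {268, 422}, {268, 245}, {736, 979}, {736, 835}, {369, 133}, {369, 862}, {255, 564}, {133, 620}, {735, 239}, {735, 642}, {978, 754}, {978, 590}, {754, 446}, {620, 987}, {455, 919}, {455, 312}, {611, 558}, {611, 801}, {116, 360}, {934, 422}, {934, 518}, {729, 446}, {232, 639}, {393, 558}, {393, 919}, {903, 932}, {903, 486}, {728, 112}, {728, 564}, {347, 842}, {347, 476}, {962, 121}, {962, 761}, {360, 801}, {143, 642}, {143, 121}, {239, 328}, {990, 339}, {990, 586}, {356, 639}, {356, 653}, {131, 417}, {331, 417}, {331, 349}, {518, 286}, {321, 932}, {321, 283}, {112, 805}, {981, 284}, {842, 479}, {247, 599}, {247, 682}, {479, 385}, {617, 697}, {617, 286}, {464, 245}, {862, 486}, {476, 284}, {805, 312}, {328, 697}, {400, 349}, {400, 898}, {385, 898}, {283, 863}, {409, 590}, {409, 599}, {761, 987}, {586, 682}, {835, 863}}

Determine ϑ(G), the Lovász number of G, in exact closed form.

N(590) = {978, 409}, |N(590)| = 2.
Vertex 934 has 2 neighbors: 422, 518.
deg(290) = 2; N(290) = {232, 464}.
deg(268) = 2; N(268) = {422, 245}.
G on 79 vertices is 2-regular; connected 2-regular on 79 ⇒ C_{79}.
Distinct eigenvalues (to 4 d.p.): [2.0, 1.9937, 1.9748, 1.9433, 1.8996, 1.8439, 1.7766, 1.698, 1.6086, 1.5091, 1.4001, 1.2822, 1.1562, 1.0229, 0.8831, 0.7377, 0.5877, 0.434, 0.2775, 0.1192, -0.0398, -0.1985, -0.356, -0.5112, -0.6632, -0.8111, -0.9537, -1.0904, -1.2202, -1.3422, -1.4558, -1.5601, -1.6546, -1.7386, -1.8117, -1.8733, -1.923, -1.9606, -1.9858, -1.9984].
With N=79: ϑ(G) = 79·(-(-1)*2*cos(pi/79))/(2−(-2*cos(pi/79))) = 79*cos(pi/79)/(cos(pi/79) + 1).
Numerically 39.4844.
Check 39 ≤ 79*cos(pi/79)/(cos(pi/79) + 1) ≤ 40: both strict.

79*cos(pi/79)/(cos(pi/79) + 1)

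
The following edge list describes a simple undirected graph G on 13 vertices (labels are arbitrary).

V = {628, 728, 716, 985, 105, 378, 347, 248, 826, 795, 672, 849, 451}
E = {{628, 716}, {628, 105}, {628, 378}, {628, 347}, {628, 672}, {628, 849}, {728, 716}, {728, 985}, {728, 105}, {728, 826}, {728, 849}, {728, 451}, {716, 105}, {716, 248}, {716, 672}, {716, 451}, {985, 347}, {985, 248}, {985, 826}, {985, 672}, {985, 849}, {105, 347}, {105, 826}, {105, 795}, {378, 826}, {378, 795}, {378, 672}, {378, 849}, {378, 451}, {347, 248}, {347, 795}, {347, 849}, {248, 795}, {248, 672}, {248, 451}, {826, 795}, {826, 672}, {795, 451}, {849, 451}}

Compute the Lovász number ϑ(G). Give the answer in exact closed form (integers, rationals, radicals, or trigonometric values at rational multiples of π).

sqrt(13)

N(248) = {716, 985, 347, 795, 672, 451}, |N(248)| = 6.
Vertex 795 has 6 neighbors: 105, 378, 347, 248, 826, 451.
deg(826) = 6; N(826) = {728, 985, 105, 378, 795, 672}.
N(378) = {628, 826, 795, 672, 849, 451}, |N(378)| = 6.
Regular of degree 6 on 13 vertices: Paley(13): SR with (k,λ,μ)=(6,2,3).
spec(A) ≈ [6.0, 1.302776, -2.302776] (distinct, 6 d.p.).
Lovász: ϑ = −13(-sqrt(13)/2 - 1/2)/(6+-(-sqrt(13)/2 - 1/2)) = sqrt(13).
≈ 3.605551275 (to 9 d.p.).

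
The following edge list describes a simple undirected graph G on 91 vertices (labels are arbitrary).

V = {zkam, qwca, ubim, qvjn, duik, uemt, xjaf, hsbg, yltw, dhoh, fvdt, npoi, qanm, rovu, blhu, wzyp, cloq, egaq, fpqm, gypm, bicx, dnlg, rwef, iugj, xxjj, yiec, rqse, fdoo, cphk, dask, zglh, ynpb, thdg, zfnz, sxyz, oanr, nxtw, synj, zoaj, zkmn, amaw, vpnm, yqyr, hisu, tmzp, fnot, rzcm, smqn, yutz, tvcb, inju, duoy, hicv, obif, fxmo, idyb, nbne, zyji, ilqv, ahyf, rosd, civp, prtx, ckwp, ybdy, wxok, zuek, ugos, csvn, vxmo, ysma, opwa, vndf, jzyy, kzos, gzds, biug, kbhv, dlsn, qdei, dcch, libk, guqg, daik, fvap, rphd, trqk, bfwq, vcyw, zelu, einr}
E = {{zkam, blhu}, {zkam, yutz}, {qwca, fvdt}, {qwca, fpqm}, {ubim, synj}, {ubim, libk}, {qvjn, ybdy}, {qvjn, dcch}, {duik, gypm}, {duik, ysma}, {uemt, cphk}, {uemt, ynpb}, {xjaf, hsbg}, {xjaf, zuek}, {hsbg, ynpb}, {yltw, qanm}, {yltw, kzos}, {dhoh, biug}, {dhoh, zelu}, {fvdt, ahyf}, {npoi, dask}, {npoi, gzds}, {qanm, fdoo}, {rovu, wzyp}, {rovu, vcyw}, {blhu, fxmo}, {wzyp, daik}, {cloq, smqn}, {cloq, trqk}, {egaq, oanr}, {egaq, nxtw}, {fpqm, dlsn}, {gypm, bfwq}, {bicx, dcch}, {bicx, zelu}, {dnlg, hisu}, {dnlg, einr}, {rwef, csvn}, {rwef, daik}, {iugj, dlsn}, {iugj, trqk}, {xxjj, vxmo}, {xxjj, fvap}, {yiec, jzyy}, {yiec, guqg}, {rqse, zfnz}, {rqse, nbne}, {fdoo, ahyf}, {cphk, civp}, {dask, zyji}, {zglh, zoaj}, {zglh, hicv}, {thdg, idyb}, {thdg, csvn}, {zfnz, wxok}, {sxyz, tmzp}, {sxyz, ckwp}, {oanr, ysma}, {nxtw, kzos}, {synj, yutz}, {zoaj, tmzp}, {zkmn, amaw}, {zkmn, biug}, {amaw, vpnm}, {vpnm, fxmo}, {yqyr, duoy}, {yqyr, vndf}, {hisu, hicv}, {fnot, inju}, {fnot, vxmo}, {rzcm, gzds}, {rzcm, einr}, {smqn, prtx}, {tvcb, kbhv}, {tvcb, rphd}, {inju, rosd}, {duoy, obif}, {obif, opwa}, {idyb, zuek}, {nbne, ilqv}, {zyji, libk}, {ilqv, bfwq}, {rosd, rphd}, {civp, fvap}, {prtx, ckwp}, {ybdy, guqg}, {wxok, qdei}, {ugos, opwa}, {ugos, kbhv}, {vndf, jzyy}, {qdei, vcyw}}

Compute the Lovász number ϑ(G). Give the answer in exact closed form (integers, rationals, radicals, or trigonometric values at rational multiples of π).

91*cos(pi/91)/(cos(pi/91) + 1)

Vertex tmzp has 2 neighbors: sxyz, zoaj.
N(zkmn) = {amaw, biug}, |N(zkmn)| = 2.
deg(kzos) = 2; N(kzos) = {yltw, nxtw}.
deg(gypm) = 2; N(gypm) = {duik, bfwq}.
2-regular, N=91; the odd cycle C_{91}.
Distinct eigenvalues (to 5 d.p.): [2.0, 1.99523, 1.98096, 1.95725, 1.92421, 1.882, 1.83082, 1.77091, 1.70257, 1.62611, 1.54191, 1.45035, 1.35189, 1.24698, 1.13613, 1.01987, 0.89874, 0.77333, 0.64424, 0.51208, 0.37748, 0.24107, 0.10352, -0.03452, -0.1724, -0.30946, -0.44504, -0.5785, -0.70921, -0.83654, -0.95987, -1.07864, -1.19226, -1.30021, -1.40196, -1.49702, -1.58495, -1.66533, -1.73778, -1.80194, -1.85751, -1.90424, -1.94188, -1.97028, -1.98928, -1.99881].
Lovász: ϑ = −91(-2*cos(pi/91))/(2+-(-1)*2*cos(pi/91)) = 91*cos(pi/91)/(cos(pi/91) + 1).
ϑ(G) ≈ 45.48644.
Sandwich: α(G)=45 ≤ ϑ(G)=91*cos(pi/91)/(cos(pi/91) + 1) ≤ χ(Ḡ)=46 (both strict).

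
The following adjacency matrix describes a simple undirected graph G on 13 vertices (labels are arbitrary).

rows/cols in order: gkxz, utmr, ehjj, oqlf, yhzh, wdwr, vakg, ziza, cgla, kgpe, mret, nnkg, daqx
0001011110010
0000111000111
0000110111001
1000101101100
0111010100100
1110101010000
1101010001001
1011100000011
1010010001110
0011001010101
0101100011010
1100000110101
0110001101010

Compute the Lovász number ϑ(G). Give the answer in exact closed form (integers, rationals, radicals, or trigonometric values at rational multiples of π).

Vertex kgpe has 6 neighbors: ehjj, oqlf, vakg, cgla, mret, daqx.
N(gkxz) = {oqlf, wdwr, vakg, ziza, cgla, nnkg}, |N(gkxz)| = 6.
N(ehjj) = {yhzh, wdwr, ziza, cgla, kgpe, daqx}, |N(ehjj)| = 6.
N(mret) = {utmr, oqlf, yhzh, cgla, kgpe, nnkg}, |N(mret)| = 6.
deg(v) = 6 for all v (|V|=13); SR(13,6,2,3) — a Paley graph.
A has 3 distinct eigenvalues ≈ [6.0, 1.302776, -2.302776].
ϑ = −N·λ_min/(λ_max−λ_min) = −13·(-sqrt(13)/2 - 1/2)/(6−(-sqrt(13)/2 - 1/2)) = sqrt(13).
ϑ(G) ≈ 3.6056.

sqrt(13)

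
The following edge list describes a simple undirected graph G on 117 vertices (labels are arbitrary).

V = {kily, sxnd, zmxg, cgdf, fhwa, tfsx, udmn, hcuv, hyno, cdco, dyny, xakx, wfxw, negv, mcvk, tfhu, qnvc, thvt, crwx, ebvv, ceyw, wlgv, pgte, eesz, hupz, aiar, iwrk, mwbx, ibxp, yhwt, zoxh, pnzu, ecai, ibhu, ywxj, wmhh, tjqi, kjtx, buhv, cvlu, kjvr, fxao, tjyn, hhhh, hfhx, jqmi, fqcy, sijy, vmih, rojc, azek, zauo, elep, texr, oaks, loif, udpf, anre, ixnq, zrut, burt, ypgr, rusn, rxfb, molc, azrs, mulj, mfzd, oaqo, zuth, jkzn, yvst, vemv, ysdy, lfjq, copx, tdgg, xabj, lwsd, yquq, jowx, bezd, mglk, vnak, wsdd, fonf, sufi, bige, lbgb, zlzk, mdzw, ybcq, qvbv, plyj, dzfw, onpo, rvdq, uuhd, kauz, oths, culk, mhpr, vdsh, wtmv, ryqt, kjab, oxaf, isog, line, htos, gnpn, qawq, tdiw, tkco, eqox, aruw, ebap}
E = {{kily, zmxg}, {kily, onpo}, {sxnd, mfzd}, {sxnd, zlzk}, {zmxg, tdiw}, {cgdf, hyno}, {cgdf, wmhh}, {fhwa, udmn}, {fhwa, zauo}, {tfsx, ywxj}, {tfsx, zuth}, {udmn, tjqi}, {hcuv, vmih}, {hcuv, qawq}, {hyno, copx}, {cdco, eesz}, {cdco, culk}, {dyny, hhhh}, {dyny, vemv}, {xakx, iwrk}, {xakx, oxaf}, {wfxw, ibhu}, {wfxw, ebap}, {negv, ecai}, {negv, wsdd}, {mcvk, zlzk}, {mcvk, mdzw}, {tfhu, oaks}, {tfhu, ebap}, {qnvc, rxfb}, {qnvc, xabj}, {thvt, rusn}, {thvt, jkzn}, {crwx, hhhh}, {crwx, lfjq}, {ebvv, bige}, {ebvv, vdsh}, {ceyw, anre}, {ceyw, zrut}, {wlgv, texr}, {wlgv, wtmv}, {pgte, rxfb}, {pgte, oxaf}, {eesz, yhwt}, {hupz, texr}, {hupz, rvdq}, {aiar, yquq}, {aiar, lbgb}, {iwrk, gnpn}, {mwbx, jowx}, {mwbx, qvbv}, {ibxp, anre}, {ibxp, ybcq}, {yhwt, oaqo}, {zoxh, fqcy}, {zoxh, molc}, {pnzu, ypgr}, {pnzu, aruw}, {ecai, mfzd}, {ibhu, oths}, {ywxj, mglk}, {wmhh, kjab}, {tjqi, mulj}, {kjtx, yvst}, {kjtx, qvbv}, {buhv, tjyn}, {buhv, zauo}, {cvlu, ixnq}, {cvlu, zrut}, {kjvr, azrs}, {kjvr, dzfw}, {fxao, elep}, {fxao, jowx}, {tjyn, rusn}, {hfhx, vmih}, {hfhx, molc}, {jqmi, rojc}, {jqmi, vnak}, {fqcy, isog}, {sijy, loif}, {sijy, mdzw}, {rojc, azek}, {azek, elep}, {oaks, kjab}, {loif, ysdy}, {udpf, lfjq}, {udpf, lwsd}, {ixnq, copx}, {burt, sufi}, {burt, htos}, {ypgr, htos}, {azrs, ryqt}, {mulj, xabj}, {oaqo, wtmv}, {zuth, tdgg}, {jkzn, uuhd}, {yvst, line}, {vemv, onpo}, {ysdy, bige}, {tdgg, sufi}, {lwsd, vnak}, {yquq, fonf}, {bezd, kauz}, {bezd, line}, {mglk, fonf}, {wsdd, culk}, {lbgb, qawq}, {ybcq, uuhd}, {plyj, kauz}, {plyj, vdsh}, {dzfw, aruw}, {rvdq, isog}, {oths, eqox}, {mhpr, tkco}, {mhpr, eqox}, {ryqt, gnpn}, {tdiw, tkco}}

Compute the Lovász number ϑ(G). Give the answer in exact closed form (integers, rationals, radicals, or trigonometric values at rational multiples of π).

117*cos(pi/117)/(cos(pi/117) + 1)

Vertex yhwt has 2 neighbors: eesz, oaqo.
N(mhpr) = {tkco, eqox}, |N(mhpr)| = 2.
Vertex mwbx has 2 neighbors: jowx, qvbv.
deg(qnvc) = 2; N(qnvc) = {rxfb, xabj}.
Every vertex has degree 2 (N=117); this is C_{117}, the 117-cycle.
The 59 distinct eigenvalues: [2.0, 1.997, 1.988, 1.974, 1.954, 1.928, 1.897, 1.86, 1.818, 1.771, 1.718, 1.661, 1.599, 1.532, 1.461, 1.385, 1.306, 1.223, 1.136, 1.046, 0.953, 0.857, 0.759, 0.659, 0.556, 0.453, 0.347, 0.241, 0.134, 0.027, -0.081, -0.188, -0.294, -0.4, -0.505, -0.608, -0.709, -0.809, -0.906, -1.0, -1.092, -1.18, -1.265, -1.346, -1.424, -1.497, -1.566, -1.631, -1.69, -1.745, -1.795, -1.84, -1.879, -1.913, -1.942, -1.965, -1.982, -1.994, -1.999].
λ_max=2, λ_min=-2*cos(pi/117); ϑ = −117·λ_min/(λ_max−λ_min) = 117*cos(pi/117)/(cos(pi/117) + 1).
= 58.4895… (decimal).
Sandwich: α(G)=58 ≤ ϑ(G)=117*cos(pi/117)/(cos(pi/117) + 1) ≤ χ(Ḡ)=59 (both strict).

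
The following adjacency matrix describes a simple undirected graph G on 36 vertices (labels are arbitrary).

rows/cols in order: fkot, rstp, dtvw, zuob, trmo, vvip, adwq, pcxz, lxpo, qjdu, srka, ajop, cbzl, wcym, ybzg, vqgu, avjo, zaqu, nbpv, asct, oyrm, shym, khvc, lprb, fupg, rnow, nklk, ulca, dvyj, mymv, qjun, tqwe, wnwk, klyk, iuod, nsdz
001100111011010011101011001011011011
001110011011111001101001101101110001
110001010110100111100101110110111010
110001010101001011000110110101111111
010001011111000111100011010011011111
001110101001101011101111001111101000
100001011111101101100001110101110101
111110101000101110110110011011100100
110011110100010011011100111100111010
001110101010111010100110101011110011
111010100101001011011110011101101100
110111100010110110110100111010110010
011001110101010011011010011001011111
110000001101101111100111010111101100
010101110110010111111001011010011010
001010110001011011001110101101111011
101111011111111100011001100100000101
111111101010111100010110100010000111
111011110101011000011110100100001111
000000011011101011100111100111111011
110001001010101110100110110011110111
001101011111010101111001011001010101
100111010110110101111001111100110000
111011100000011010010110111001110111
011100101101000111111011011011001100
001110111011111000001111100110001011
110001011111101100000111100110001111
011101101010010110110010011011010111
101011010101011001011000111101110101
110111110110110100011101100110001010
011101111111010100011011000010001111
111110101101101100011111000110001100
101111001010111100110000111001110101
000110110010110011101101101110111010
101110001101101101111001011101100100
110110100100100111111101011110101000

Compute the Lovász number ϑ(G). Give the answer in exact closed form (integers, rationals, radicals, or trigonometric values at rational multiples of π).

8

deg(nsdz) = 21; N(nsdz) = {fkot, rstp, zuob, trmo, adwq, qjdu, cbzl, vqgu, avjo, zaqu, nbpv, asct, oyrm, shym, lprb, rnow, nklk, ulca, dvyj, qjun, wnwk}.
N(iuod) = {fkot, dtvw, zuob, trmo, lxpo, qjdu, ajop, cbzl, ybzg, vqgu, zaqu, nbpv, asct, oyrm, lprb, rnow, nklk, ulca, mymv, qjun, klyk}, |N(iuod)| = 21.
deg(ulca) = 21; N(ulca) = {rstp, dtvw, zuob, vvip, adwq, lxpo, srka, wcym, vqgu, avjo, nbpv, asct, khvc, rnow, nklk, dvyj, mymv, tqwe, klyk, iuod, nsdz}.
deg(ajop) = 21; N(ajop) = {fkot, rstp, zuob, trmo, vvip, adwq, srka, cbzl, wcym, vqgu, avjo, nbpv, asct, shym, fupg, rnow, nklk, dvyj, qjun, tqwe, iuod}.
36-vertex 21-regular graph: this is K(9,2), the Kneser graph.
A has 3 distinct eigenvalues ≈ [21.0, 1.0, -6.0].
λ_max=21, λ_min=-6; ϑ = −36·λ_min/(λ_max−λ_min) = 8.
≈ 8.000000 (to 6 d.p.).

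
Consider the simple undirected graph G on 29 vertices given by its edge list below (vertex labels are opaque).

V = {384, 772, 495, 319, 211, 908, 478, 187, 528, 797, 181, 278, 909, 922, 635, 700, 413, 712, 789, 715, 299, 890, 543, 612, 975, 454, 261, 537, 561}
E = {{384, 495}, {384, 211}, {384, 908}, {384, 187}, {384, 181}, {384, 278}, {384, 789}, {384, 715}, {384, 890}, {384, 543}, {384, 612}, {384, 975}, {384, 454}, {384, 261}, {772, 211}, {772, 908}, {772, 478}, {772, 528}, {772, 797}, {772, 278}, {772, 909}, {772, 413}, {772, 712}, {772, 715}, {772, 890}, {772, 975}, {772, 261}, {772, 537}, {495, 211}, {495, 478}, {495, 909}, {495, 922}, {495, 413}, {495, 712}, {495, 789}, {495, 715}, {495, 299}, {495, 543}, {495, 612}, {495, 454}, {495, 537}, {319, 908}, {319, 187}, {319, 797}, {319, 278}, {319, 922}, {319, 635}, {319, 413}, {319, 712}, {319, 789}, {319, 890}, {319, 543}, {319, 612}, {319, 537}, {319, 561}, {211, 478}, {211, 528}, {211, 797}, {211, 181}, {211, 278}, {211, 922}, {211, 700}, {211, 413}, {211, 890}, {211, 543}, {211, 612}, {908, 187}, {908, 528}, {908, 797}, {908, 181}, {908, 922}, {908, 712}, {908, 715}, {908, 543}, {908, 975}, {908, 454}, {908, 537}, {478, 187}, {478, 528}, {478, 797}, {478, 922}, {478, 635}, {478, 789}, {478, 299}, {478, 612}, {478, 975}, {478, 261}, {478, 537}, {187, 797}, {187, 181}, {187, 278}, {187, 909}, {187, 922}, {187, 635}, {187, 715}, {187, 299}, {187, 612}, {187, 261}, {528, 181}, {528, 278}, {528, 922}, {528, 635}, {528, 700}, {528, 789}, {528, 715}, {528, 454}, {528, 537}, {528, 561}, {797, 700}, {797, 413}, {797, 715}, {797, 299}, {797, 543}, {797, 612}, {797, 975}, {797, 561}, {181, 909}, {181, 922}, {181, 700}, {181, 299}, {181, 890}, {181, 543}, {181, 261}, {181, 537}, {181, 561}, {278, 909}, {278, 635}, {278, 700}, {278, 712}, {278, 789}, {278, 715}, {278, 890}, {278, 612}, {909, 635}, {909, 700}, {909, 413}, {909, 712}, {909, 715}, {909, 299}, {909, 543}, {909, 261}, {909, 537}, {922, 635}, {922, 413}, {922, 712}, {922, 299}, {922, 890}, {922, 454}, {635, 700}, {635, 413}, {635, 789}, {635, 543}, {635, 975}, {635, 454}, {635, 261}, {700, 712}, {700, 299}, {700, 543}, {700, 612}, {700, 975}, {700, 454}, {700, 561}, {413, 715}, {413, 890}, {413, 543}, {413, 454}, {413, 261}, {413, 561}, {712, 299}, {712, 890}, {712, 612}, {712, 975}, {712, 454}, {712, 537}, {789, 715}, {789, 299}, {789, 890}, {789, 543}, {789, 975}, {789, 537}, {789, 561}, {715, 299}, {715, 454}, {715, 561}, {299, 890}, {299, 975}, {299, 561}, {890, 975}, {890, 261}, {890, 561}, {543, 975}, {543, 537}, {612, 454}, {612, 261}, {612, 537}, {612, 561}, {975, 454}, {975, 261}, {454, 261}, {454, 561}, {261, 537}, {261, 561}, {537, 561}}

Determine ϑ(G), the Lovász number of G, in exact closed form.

deg(612) = 14; N(612) = {384, 495, 319, 211, 478, 187, 797, 278, 700, 712, 454, 261, 537, 561}.
Vertex 187 has 14 neighbors: 384, 319, 908, 478, 797, 181, 278, 909, 922, 635, 715, 299, 612, 261.
N(299) = {495, 478, 187, 797, 181, 909, 922, 700, 712, 789, 715, 890, 975, 561}, |N(299)| = 14.
deg(211) = 14; N(211) = {384, 772, 495, 478, 528, 797, 181, 278, 922, 700, 413, 890, 543, 612}.
14-regular, N=29; SR(29,14,6,7) — a Paley graph.
The 3 distinct eigenvalues: [14.0, 2.19258, -3.19258].
Lovász: ϑ = −29(-sqrt(29)/2 - 1/2)/(14+-(-sqrt(29)/2 - 1/2)) = sqrt(29).
Numerically 5.385164807.

sqrt(29)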